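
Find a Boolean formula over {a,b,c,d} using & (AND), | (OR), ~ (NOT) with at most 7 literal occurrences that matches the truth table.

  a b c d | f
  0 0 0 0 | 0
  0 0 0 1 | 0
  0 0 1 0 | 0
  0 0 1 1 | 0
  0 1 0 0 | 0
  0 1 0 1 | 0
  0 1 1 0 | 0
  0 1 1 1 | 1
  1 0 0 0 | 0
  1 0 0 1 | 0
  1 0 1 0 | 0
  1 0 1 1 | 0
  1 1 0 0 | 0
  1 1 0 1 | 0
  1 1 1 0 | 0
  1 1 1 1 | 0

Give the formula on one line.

  (b | a) = 0000111111111111
  ~a = 1111111100000000
  ((b | a) & ~a) = 0000111100000000
  (c & d) = 0001000100010001
  ((c & d) & b) = 0000000100000001
  (((b | a) & ~a) & ((c & d) & b)) = 0000000100000000

(((b | a) & ~a) & ((c & d) & b))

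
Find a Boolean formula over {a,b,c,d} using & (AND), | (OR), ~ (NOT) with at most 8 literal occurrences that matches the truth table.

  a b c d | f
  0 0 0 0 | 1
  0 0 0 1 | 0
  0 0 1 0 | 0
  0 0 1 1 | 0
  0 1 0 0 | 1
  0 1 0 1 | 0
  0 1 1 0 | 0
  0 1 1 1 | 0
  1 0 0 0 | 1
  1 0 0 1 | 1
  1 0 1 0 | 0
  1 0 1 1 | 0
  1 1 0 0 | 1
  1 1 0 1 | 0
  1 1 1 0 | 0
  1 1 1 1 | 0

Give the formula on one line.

  ~d = 1010101010101010
  ~b = 1111000011110000
  (~b | ~d) = 1111101011111010
  (a & (~b | ~d)) = 0000000011111010
  ((a & (~b | ~d)) & ~b) = 0000000011110000
  (~d | ((a & (~b | ~d)) & ~b)) = 1010101011111010
  ~c = 1100110011001100
  ((~d | ((a & (~b | ~d)) & ~b)) & ~c) = 1000100011001000

((~d | ((a & (~b | ~d)) & ~b)) & ~c)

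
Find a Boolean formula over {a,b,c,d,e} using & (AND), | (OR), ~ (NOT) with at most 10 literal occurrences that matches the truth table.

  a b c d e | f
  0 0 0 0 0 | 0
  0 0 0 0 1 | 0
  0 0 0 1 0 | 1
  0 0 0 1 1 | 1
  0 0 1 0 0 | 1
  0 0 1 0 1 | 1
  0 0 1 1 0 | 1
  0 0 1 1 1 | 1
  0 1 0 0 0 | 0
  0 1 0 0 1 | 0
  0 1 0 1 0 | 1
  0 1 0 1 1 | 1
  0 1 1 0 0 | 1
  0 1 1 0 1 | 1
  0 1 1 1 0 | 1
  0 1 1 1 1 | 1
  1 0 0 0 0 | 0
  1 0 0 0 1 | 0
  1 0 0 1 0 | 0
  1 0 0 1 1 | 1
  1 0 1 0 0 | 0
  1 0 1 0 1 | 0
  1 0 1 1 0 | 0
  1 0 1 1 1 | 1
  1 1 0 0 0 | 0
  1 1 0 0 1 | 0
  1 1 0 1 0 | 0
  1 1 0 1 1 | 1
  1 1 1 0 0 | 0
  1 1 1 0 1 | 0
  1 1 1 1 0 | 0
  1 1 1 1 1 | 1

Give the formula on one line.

  (a | d) = 00110011001100111111111111111111
  ((a | d) | c) = 00111111001111111111111111111111
  ~a = 11111111111111110000000000000000
  ~c = 11110000111100001111000011110000
  (~c | d) = 11110011111100111111001111110011
  (e & (~c | d)) = 01010001010100010101000101010001
  (d | c) = 00111111001111110011111100111111
  ((e & (~c | d)) & (d | c)) = 00010001000100010001000100010001
  (~a | ((e & (~c | d)) & (d | c))) = 11111111111111110001000100010001
  (((a | d) | c) & (~a | ((e & (~c | d)) & (d | c)))) = 00111111001111110001000100010001

(((a | d) | c) & (~a | ((e & (~c | d)) & (d | c))))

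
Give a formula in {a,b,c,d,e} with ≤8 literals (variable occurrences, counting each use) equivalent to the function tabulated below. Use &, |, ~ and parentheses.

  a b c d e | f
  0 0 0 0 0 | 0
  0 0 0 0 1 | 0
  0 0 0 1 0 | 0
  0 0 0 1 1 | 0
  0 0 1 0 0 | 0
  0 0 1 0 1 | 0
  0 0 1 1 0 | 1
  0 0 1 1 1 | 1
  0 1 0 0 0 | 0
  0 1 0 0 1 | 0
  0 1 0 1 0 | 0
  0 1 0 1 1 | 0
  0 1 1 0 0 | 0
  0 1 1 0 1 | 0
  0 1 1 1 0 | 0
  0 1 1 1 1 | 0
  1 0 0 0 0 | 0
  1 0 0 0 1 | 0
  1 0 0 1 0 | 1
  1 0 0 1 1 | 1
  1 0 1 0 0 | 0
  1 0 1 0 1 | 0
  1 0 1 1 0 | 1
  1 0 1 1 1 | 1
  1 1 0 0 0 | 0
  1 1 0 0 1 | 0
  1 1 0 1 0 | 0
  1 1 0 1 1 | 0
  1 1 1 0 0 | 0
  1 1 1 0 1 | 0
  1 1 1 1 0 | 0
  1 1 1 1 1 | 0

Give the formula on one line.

((d & ((d | c) & ~b)) & (c | a))

  (d | c) = 00111111001111110011111100111111
  ~b = 11111111000000001111111100000000
  ((d | c) & ~b) = 00111111000000000011111100000000
  (d & ((d | c) & ~b)) = 00110011000000000011001100000000
  (c | a) = 00001111000011111111111111111111
  ((d & ((d | c) & ~b)) & (c | a)) = 00000011000000000011001100000000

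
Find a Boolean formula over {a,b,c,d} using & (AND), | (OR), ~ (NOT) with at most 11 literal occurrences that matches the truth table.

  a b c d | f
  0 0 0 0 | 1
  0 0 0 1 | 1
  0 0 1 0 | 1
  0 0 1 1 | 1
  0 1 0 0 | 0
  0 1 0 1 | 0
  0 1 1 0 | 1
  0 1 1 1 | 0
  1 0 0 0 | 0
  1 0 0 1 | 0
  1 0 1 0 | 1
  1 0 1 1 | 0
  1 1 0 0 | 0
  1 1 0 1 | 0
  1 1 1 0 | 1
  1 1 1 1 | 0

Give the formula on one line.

  ~c = 1100110011001100
  ~d = 1010101010101010
  (~c | ~d) = 1110111011101110
  (c & (~c | ~d)) = 0010001000100010
  ~a = 1111111100000000
  ~b = 1111000011110000
  (~a | b) = 1111111100001111
  ((~a | b) | ~c) = 1111111111001111
  (~b & ((~a | b) | ~c)) = 1111000011000000
  (~a & (~b & ((~a | b) | ~c))) = 1111000000000000
  ((c & (~c | ~d)) | (~a & (~b & ((~a | b) | ~c)))) = 1111001000100010

((c & (~c | ~d)) | (~a & (~b & ((~a | b) | ~c))))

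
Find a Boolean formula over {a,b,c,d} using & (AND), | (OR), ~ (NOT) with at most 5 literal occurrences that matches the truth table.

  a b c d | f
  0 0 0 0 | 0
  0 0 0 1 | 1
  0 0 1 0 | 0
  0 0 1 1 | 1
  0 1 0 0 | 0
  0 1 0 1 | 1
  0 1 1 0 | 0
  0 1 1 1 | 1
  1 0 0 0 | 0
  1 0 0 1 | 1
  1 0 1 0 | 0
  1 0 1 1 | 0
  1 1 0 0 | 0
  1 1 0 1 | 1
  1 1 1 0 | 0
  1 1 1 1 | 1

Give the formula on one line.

  ~a = 1111111100000000
  (b | ~a) = 1111111100001111
  ((b | ~a) & d) = 0101010100000101
  ~c = 1100110011001100
  (((b | ~a) & d) | ~c) = 1101110111001101
  ((((b | ~a) & d) | ~c) & d) = 0101010101000101

((((b | ~a) & d) | ~c) & d)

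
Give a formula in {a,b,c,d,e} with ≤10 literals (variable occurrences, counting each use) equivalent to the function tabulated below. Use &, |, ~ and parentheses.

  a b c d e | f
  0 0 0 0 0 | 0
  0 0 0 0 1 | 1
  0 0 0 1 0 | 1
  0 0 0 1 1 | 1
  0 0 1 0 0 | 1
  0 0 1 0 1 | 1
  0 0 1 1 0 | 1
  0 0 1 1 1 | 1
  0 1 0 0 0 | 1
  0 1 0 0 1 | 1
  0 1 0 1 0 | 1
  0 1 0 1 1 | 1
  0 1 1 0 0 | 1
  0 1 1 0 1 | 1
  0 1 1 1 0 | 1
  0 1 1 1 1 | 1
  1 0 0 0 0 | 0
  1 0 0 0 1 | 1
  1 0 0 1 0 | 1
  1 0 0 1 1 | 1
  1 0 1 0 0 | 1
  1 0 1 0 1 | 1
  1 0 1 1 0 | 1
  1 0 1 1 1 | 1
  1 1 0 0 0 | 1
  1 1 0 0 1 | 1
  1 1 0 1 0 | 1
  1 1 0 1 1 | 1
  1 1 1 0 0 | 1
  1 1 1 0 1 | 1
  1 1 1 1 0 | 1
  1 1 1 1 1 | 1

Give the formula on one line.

  (b | c) = 00001111111111110000111111111111
  ((b | c) | d) = 00111111111111110011111111111111
  ~b = 11111111000000001111111100000000
  (~b & c) = 00001111000000000000111100000000
  (b & d) = 00000000001100110000000000110011
  (e | (b & d)) = 01010101011101110101010101110111
  ((~b & c) | (e | (b & d))) = 01011111011101110101111101110111
  (((~b & c) | (e | (b & d))) & ~b) = 01011111000000000101111100000000
  (((b | c) | d) | (((~b & c) | (e | (b & d))) & ~b)) = 01111111111111110111111111111111

(((b | c) | d) | (((~b & c) | (e | (b & d))) & ~b))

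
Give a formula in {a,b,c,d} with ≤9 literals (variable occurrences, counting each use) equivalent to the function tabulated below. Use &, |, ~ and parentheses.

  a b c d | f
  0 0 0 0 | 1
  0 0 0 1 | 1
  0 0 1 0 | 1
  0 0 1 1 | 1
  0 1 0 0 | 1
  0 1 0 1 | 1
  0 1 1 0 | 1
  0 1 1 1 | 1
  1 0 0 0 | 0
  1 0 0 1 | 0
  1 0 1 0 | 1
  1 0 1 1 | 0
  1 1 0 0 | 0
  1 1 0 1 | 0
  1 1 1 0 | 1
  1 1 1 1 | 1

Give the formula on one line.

(((d | (~d & ~b)) & ~a) | ((~a | c) & (b | (~d & c))))

  ~d = 1010101010101010
  ~b = 1111000011110000
  (~d & ~b) = 1010000010100000
  (d | (~d & ~b)) = 1111010111110101
  ~a = 1111111100000000
  ((d | (~d & ~b)) & ~a) = 1111010100000000
  (~a | c) = 1111111100110011
  (~d & c) = 0010001000100010
  (b | (~d & c)) = 0010111100101111
  ((~a | c) & (b | (~d & c))) = 0010111100100011
  (((d | (~d & ~b)) & ~a) | ((~a | c) & (b | (~d & c)))) = 1111111100100011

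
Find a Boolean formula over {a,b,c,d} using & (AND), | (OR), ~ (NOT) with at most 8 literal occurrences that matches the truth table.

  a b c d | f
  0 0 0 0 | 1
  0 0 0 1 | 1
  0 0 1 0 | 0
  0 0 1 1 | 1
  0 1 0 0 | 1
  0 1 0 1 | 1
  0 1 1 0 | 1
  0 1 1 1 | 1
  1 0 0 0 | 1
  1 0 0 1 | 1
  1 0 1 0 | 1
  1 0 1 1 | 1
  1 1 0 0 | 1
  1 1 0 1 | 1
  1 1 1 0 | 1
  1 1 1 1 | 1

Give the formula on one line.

(((~c | d) | b) | (a | ((a | b) & (b | ~c))))

  ~c = 1100110011001100
  (~c | d) = 1101110111011101
  ((~c | d) | b) = 1101111111011111
  (a | b) = 0000111111111111
  (b | ~c) = 1100111111001111
  ((a | b) & (b | ~c)) = 0000111111001111
  (a | ((a | b) & (b | ~c))) = 0000111111111111
  (((~c | d) | b) | (a | ((a | b) & (b | ~c)))) = 1101111111111111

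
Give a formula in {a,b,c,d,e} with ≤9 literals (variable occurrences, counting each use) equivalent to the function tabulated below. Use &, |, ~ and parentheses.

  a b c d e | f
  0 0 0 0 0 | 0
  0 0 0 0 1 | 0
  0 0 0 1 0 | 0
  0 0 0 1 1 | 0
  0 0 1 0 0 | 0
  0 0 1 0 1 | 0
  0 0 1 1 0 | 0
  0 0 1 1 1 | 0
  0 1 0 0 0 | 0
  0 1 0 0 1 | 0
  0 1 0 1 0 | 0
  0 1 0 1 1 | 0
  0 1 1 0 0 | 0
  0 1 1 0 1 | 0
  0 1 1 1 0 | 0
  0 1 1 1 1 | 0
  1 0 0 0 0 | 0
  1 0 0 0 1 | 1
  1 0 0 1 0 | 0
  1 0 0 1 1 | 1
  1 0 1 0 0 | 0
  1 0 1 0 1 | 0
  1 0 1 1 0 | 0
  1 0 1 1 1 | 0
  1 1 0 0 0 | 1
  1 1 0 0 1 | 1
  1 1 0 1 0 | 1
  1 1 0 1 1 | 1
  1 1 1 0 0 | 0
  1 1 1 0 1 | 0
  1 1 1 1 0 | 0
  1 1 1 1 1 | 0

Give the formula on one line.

((~c & a) & ((~a | (e | b)) & a))

  ~c = 11110000111100001111000011110000
  (~c & a) = 00000000000000001111000011110000
  ~a = 11111111111111110000000000000000
  (e | b) = 01010101111111110101010111111111
  (~a | (e | b)) = 11111111111111110101010111111111
  ((~a | (e | b)) & a) = 00000000000000000101010111111111
  ((~c & a) & ((~a | (e | b)) & a)) = 00000000000000000101000011110000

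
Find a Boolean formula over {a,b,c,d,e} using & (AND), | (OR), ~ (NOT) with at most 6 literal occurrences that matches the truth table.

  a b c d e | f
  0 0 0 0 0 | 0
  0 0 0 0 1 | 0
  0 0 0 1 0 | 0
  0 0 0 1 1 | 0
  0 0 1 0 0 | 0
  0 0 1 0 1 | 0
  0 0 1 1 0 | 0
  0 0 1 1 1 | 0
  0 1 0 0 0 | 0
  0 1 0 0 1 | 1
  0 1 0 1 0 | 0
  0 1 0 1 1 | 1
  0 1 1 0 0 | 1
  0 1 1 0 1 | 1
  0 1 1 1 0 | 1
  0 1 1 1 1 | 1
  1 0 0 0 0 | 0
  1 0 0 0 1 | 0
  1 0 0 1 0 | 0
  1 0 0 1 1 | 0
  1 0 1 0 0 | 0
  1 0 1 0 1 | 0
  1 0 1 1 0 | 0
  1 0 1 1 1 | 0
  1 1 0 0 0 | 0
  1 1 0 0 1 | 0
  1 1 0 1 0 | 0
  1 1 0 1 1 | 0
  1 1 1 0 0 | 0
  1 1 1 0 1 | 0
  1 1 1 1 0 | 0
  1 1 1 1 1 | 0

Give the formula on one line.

  ~a = 11111111111111110000000000000000
  ~d = 11001100110011001100110011001100
  (~d & a) = 00000000000000001100110011001100
  (c | (~d & a)) = 00001111000011111100111111001111
  ((c | (~d & a)) | e) = 01011111010111111101111111011111
  (~a & ((c | (~d & a)) | e)) = 01011111010111110000000000000000
  ((~a & ((c | (~d & a)) | e)) & b) = 00000000010111110000000000000000

((~a & ((c | (~d & a)) | e)) & b)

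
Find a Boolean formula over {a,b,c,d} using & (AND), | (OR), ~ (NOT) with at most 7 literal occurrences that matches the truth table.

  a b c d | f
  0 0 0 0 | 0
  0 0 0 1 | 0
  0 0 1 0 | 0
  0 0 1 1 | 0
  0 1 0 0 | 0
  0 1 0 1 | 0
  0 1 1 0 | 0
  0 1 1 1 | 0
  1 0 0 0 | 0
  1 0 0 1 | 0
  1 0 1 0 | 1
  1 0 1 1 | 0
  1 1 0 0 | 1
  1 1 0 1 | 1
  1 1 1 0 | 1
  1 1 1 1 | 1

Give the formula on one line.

((b | (c & ~d)) & a)

  ~d = 1010101010101010
  (c & ~d) = 0010001000100010
  (b | (c & ~d)) = 0010111100101111
  ((b | (c & ~d)) & a) = 0000000000101111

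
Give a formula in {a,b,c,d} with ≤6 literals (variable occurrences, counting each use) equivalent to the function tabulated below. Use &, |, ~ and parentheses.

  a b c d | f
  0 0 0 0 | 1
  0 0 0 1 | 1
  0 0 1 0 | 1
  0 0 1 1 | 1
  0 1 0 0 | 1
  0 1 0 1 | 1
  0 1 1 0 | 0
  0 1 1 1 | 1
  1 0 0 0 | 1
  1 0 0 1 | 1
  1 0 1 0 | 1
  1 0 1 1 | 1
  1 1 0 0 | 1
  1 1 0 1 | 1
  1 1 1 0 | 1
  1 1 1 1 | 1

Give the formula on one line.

(((~b | a) | d) | (~c & (~d | a)))

  ~b = 1111000011110000
  (~b | a) = 1111000011111111
  ((~b | a) | d) = 1111010111111111
  ~c = 1100110011001100
  ~d = 1010101010101010
  (~d | a) = 1010101011111111
  (~c & (~d | a)) = 1000100011001100
  (((~b | a) | d) | (~c & (~d | a))) = 1111110111111111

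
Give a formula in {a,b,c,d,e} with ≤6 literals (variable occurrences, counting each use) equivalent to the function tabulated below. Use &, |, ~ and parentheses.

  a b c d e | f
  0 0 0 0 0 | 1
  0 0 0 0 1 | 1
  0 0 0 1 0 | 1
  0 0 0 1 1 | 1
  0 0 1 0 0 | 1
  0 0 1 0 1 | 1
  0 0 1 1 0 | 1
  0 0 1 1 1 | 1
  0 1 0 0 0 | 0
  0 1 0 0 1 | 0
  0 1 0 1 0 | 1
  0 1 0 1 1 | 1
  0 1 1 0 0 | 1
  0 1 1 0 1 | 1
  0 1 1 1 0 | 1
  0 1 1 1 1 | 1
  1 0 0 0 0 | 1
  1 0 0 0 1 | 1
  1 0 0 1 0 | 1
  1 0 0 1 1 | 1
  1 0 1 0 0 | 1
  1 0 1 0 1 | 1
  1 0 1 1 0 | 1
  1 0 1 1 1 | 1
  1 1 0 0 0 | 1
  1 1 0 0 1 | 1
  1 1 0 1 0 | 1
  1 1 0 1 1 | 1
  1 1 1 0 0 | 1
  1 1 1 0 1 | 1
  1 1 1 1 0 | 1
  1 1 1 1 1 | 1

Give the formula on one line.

(c | (d | (~c & (a | (~c & ~b)))))

  ~c = 11110000111100001111000011110000
  ~b = 11111111000000001111111100000000
  (~c & ~b) = 11110000000000001111000000000000
  (a | (~c & ~b)) = 11110000000000001111111111111111
  (~c & (a | (~c & ~b))) = 11110000000000001111000011110000
  (d | (~c & (a | (~c & ~b)))) = 11110011001100111111001111110011
  (c | (d | (~c & (a | (~c & ~b))))) = 11111111001111111111111111111111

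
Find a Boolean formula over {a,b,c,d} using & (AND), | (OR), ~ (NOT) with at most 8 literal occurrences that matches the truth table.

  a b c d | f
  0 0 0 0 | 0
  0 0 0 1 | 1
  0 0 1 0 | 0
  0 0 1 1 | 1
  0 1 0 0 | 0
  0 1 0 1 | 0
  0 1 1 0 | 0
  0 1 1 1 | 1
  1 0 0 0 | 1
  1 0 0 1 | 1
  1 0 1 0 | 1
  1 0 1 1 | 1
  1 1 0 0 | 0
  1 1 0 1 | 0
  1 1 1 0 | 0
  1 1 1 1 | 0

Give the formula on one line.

((~b | ((b | ~d) & (~a & c))) & ((~a & d) | a))

  ~b = 1111000011110000
  ~d = 1010101010101010
  (b | ~d) = 1010111110101111
  ~a = 1111111100000000
  (~a & c) = 0011001100000000
  ((b | ~d) & (~a & c)) = 0010001100000000
  (~b | ((b | ~d) & (~a & c))) = 1111001111110000
  (~a & d) = 0101010100000000
  ((~a & d) | a) = 0101010111111111
  ((~b | ((b | ~d) & (~a & c))) & ((~a & d) | a)) = 0101000111110000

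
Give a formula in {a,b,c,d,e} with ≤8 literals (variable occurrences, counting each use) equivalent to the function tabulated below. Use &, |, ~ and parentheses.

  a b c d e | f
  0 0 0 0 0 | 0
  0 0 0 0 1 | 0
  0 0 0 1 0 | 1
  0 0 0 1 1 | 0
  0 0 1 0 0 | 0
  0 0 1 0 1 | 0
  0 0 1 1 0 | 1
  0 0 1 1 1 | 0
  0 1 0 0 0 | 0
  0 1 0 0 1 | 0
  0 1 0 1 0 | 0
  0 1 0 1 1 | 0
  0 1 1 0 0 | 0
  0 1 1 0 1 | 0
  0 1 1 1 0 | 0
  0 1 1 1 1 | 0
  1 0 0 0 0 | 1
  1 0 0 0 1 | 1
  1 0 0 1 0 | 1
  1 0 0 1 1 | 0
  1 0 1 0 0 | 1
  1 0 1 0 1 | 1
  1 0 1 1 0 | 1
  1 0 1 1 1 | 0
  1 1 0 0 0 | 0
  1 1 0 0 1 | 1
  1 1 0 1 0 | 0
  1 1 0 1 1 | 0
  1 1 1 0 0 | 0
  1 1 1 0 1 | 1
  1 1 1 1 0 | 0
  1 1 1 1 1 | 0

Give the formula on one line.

  ~b = 11111111000000001111111100000000
  (e | ~b) = 11111111010101011111111101010101
  (d | a) = 00110011001100111111111111111111
  ((e | ~b) & (d | a)) = 00110011000100011111111101010101
  ~e = 10101010101010101010101010101010
  ~d = 11001100110011001100110011001100
  (~e | ~d) = 11101110111011101110111011101110
  (((e | ~b) & (d | a)) & (~e | ~d)) = 00100010000000001110111001000100

(((e | ~b) & (d | a)) & (~e | ~d))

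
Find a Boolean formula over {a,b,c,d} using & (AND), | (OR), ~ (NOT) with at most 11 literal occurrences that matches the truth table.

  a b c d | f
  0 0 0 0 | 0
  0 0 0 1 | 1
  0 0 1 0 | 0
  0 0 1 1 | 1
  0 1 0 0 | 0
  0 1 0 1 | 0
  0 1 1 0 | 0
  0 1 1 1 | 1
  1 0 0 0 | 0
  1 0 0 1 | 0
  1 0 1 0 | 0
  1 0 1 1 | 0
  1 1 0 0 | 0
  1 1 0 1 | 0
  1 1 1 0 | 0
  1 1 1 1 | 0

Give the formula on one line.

((~a & d) & ((((~d | (c & d)) & (~c | d)) | ~b) | ~d))

  ~a = 1111111100000000
  (~a & d) = 0101010100000000
  ~d = 1010101010101010
  (c & d) = 0001000100010001
  (~d | (c & d)) = 1011101110111011
  ~c = 1100110011001100
  (~c | d) = 1101110111011101
  ((~d | (c & d)) & (~c | d)) = 1001100110011001
  ~b = 1111000011110000
  (((~d | (c & d)) & (~c | d)) | ~b) = 1111100111111001
  ((((~d | (c & d)) & (~c | d)) | ~b) | ~d) = 1111101111111011
  ((~a & d) & ((((~d | (c & d)) & (~c | d)) | ~b) | ~d)) = 0101000100000000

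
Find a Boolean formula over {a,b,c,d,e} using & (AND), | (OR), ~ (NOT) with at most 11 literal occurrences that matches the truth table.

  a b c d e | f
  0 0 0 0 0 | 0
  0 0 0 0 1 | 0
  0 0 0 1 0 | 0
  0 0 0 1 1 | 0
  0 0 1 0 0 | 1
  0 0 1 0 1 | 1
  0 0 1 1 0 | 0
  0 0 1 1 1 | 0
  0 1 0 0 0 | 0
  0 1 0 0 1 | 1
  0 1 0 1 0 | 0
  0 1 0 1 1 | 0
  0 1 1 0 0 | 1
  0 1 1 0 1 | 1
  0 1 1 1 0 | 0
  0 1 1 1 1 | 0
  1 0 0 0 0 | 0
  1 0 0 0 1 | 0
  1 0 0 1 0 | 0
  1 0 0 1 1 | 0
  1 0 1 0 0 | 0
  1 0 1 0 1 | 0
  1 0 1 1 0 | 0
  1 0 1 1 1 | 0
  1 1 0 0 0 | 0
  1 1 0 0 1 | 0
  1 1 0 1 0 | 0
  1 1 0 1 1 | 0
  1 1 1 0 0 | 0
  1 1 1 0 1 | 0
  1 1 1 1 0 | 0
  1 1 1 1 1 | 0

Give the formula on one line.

((~d & (d | ~a)) & ((c & ~d) | (~d & (b & e))))

  ~d = 11001100110011001100110011001100
  ~a = 11111111111111110000000000000000
  (d | ~a) = 11111111111111110011001100110011
  (~d & (d | ~a)) = 11001100110011000000000000000000
  (c & ~d) = 00001100000011000000110000001100
  (b & e) = 00000000010101010000000001010101
  (~d & (b & e)) = 00000000010001000000000001000100
  ((c & ~d) | (~d & (b & e))) = 00001100010011000000110001001100
  ((~d & (d | ~a)) & ((c & ~d) | (~d & (b & e)))) = 00001100010011000000000000000000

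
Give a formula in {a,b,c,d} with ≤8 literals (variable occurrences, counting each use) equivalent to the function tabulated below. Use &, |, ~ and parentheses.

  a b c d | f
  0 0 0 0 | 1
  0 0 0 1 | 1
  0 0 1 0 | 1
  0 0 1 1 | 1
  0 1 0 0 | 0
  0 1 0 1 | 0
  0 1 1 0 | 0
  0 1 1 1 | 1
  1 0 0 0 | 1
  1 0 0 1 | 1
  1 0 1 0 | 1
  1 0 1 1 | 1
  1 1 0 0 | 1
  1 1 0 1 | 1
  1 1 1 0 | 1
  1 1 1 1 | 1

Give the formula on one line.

  ~b = 1111000011110000
  ~a = 1111111100000000
  (~a & d) = 0101010100000000
  (~b | (~a & d)) = 1111010111110000
  (c | a) = 0011001111111111
  ~d = 1010101010101010
  ((c | a) | ~d) = 1011101111111111
  (((c | a) | ~d) | ~b) = 1111101111111111
  ((~b | (~a & d)) & (((c | a) | ~d) | ~b)) = 1111000111110000
  (((~b | (~a & d)) & (((c | a) | ~d) | ~b)) | a) = 1111000111111111

(((~b | (~a & d)) & (((c | a) | ~d) | ~b)) | a)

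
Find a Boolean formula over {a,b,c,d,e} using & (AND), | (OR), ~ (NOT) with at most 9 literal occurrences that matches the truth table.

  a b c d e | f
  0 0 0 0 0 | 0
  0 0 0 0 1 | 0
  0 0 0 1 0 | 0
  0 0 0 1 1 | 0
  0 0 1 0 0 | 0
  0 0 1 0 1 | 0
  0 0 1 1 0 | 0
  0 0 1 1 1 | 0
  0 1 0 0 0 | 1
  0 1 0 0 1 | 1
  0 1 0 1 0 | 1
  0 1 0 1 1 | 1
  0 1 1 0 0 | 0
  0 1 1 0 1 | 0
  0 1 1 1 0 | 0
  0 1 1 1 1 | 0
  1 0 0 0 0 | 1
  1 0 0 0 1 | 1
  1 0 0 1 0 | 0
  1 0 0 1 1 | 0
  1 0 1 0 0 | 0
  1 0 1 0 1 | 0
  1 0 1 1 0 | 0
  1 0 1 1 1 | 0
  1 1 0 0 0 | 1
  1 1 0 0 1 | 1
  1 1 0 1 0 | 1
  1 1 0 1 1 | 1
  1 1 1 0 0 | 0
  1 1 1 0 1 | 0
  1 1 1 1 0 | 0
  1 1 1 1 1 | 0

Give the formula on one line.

  ~d = 11001100110011001100110011001100
  ~a = 11111111111111110000000000000000
  (~d | ~a) = 11111111111111111100110011001100
  (a & (~d | ~a)) = 00000000000000001100110011001100
  ~c = 11110000111100001111000011110000
  (~c & b) = 00000000111100000000000011110000
  ((a & (~d | ~a)) | (~c & b)) = 00000000111100001100110011111100
  (~c | ~a) = 11111111111111111111000011110000
  (((a & (~d | ~a)) | (~c & b)) & (~c | ~a)) = 00000000111100001100000011110000

(((a & (~d | ~a)) | (~c & b)) & (~c | ~a))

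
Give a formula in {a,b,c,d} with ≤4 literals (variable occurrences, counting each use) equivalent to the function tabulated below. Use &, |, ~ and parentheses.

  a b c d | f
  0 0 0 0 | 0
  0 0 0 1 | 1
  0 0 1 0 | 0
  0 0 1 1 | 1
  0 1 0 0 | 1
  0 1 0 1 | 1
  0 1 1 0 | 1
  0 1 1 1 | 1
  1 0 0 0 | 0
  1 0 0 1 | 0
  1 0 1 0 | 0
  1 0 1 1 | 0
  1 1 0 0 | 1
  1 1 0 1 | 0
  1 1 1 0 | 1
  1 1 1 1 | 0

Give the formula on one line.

  (b | d) = 0101111101011111
  ~a = 1111111100000000
  ~d = 1010101010101010
  (~a | ~d) = 1111111110101010
  ((b | d) & (~a | ~d)) = 0101111100001010

((b | d) & (~a | ~d))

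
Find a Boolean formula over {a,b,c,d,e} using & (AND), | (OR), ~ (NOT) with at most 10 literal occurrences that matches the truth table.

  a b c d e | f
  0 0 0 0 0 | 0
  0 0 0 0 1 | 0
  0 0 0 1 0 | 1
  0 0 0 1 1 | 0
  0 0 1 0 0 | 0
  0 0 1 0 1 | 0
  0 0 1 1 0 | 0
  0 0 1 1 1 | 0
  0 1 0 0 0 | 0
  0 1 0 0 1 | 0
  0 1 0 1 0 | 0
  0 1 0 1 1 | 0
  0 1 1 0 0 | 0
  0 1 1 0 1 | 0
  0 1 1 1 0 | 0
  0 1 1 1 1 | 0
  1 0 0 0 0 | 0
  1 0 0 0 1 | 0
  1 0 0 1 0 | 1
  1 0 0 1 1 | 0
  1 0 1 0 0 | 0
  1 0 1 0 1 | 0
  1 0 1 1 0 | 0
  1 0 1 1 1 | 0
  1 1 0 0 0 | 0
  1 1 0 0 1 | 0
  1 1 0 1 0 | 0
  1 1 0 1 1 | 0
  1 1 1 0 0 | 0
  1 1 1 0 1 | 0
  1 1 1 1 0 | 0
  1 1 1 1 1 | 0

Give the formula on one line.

  ~b = 11111111000000001111111100000000
  (e | ~b) = 11111111010101011111111101010101
  ~c = 11110000111100001111000011110000
  ((e | ~b) & ~c) = 11110000010100001111000001010000
  ~e = 10101010101010101010101010101010
  (~e & ~c) = 10100000101000001010000010100000
  (b | d) = 00110011111111110011001111111111
  ((~e & ~c) & (b | d)) = 00100000101000000010000010100000
  (((e | ~b) & ~c) & ((~e & ~c) & (b | d))) = 00100000000000000010000000000000

(((e | ~b) & ~c) & ((~e & ~c) & (b | d)))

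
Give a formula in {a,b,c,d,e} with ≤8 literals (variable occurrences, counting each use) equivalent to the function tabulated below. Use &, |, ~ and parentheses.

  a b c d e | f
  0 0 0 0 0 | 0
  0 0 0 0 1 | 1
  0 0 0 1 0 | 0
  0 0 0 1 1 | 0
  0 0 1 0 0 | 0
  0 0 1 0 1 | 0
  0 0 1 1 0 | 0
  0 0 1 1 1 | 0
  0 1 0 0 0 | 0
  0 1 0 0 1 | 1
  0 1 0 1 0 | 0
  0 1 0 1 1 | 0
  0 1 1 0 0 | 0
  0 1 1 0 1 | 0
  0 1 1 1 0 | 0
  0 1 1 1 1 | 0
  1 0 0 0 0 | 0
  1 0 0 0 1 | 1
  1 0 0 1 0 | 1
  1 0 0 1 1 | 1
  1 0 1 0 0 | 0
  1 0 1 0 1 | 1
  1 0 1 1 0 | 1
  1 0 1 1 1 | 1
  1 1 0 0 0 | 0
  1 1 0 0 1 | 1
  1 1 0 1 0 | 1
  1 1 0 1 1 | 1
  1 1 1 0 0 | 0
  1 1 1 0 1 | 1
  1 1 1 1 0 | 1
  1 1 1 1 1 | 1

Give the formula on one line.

  ~d = 11001100110011001100110011001100
  ~c = 11110000111100001111000011110000
  (~d & ~c) = 11000000110000001100000011000000
  (a | (~d & ~c)) = 11000000110000001111111111111111
  (d | e) = 01110111011101110111011101110111
  ((a | (~d & ~c)) & (d | e)) = 01000000010000000111011101110111

((a | (~d & ~c)) & (d | e))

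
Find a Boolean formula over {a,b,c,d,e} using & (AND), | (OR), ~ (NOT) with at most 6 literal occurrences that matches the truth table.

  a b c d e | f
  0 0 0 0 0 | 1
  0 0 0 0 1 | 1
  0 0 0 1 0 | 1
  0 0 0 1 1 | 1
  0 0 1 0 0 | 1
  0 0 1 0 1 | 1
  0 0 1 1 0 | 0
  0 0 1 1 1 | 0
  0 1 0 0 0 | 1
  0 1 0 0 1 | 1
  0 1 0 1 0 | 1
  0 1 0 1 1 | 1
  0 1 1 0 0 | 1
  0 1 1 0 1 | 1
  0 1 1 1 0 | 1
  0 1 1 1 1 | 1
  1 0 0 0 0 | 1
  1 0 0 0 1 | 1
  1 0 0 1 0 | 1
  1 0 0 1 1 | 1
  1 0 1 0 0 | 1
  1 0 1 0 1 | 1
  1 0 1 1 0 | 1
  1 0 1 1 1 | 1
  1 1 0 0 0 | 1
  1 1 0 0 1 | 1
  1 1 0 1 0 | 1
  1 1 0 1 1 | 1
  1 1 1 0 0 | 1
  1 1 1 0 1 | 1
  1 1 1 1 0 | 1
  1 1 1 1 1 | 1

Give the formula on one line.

(b | (a | (~c | ~d)))

  ~c = 11110000111100001111000011110000
  ~d = 11001100110011001100110011001100
  (~c | ~d) = 11111100111111001111110011111100
  (a | (~c | ~d)) = 11111100111111001111111111111111
  (b | (a | (~c | ~d))) = 11111100111111111111111111111111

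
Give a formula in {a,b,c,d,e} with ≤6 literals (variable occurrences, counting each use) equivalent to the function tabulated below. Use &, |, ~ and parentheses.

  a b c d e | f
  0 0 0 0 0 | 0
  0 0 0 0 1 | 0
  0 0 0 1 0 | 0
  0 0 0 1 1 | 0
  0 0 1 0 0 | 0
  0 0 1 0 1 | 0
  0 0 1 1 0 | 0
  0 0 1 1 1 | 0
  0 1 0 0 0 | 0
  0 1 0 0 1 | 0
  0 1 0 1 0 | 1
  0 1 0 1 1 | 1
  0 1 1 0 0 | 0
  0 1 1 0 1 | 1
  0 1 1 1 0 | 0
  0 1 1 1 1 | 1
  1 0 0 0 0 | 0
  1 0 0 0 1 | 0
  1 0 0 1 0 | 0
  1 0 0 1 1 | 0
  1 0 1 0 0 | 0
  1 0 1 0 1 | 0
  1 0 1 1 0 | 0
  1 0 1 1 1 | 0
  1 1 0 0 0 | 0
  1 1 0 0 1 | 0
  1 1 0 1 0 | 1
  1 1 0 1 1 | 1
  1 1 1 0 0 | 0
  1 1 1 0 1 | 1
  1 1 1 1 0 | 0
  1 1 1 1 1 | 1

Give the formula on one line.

  ~c = 11110000111100001111000011110000
  (~c & d) = 00110000001100000011000000110000
  (e & c) = 00000101000001010000010100000101
  ((~c & d) | (e & c)) = 00110101001101010011010100110101
  (((~c & d) | (e & c)) & b) = 00000000001101010000000000110101

(((~c & d) | (e & c)) & b)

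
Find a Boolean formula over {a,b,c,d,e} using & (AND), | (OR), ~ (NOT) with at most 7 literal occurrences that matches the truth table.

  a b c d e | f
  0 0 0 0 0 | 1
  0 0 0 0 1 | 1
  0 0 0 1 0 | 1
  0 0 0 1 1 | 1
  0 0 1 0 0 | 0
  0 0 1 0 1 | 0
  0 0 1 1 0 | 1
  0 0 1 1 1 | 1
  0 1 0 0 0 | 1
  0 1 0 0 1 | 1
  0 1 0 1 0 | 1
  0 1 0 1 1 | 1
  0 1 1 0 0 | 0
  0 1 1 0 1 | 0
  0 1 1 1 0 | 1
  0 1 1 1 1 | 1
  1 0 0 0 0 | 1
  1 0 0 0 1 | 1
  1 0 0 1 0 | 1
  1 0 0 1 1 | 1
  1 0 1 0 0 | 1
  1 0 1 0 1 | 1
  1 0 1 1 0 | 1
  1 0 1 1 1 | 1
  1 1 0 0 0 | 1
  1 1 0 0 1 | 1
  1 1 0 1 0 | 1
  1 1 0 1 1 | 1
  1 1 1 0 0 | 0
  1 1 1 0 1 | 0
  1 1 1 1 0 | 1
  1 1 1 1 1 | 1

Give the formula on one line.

((d | ~c) | (a & ~b))

  ~c = 11110000111100001111000011110000
  (d | ~c) = 11110011111100111111001111110011
  ~b = 11111111000000001111111100000000
  (a & ~b) = 00000000000000001111111100000000
  ((d | ~c) | (a & ~b)) = 11110011111100111111111111110011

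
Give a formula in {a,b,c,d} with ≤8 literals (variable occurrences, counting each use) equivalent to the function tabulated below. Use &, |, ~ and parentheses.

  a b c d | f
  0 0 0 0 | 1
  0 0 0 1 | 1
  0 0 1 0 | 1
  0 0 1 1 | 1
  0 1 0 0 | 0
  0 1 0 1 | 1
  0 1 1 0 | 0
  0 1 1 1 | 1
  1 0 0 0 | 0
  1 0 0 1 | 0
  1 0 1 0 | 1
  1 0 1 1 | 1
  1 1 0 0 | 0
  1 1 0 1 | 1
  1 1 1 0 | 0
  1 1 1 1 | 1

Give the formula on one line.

  (c | b) = 0011111100111111
  ~a = 1111111100000000
  (~a | c) = 1111111100110011
  (b & d) = 0000010100000101
  ((~a | c) | (b & d)) = 1111111100110111
  ((c | b) | ((~a | c) | (b & d))) = 1111111100111111
  ~b = 1111000011110000
  (~b | d) = 1111010111110101
  (((c | b) | ((~a | c) | (b & d))) & (~b | d)) = 1111010100110101

(((c | b) | ((~a | c) | (b & d))) & (~b | d))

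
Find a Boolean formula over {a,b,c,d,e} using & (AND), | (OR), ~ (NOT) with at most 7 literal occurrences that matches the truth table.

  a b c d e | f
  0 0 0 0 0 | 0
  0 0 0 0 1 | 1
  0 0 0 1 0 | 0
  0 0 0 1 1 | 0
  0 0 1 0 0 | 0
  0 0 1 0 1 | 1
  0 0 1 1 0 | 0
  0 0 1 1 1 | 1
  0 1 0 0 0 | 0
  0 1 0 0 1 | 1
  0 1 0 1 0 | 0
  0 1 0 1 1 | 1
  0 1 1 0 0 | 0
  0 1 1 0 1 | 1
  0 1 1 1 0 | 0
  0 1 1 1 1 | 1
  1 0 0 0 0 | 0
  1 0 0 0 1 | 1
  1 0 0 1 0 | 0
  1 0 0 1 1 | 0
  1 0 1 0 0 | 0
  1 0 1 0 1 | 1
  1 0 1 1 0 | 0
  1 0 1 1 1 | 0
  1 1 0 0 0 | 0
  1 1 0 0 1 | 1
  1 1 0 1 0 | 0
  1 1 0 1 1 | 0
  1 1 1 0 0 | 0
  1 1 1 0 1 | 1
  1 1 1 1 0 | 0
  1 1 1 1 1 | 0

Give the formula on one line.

(((~d | ~a) & ((b | c) | ~d)) & e)

  ~d = 11001100110011001100110011001100
  ~a = 11111111111111110000000000000000
  (~d | ~a) = 11111111111111111100110011001100
  (b | c) = 00001111111111110000111111111111
  ((b | c) | ~d) = 11001111111111111100111111111111
  ((~d | ~a) & ((b | c) | ~d)) = 11001111111111111100110011001100
  (((~d | ~a) & ((b | c) | ~d)) & e) = 01000101010101010100010001000100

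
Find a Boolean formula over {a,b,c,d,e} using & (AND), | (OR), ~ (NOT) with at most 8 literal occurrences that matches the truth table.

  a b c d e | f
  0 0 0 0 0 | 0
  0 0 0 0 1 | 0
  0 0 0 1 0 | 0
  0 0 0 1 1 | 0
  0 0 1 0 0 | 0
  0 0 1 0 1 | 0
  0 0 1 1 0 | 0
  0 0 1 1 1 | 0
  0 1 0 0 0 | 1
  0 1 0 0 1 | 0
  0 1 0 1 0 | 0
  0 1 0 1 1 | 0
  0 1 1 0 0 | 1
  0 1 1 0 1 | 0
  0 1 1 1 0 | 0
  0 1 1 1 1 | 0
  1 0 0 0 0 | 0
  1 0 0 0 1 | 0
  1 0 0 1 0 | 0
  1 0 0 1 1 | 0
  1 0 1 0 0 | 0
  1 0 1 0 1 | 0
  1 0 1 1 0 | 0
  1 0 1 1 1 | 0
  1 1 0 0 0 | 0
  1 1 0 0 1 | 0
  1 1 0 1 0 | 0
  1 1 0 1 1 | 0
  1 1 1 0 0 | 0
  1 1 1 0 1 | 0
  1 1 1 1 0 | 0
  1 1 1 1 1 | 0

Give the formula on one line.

  (b | c) = 00001111111111110000111111111111
  ~e = 10101010101010101010101010101010
  (~e | a) = 10101010101010101111111111111111
  ((b | c) & (~e | a)) = 00001010101010100000111111111111
  ~d = 11001100110011001100110011001100
  (~d & b) = 00000000110011000000000011001100
  ~a = 11111111111111110000000000000000
  (~d & ~a) = 11001100110011000000000000000000
  ((~d & b) & (~d & ~a)) = 00000000110011000000000000000000
  (((b | c) & (~e | a)) & ((~d & b) & (~d & ~a))) = 00000000100010000000000000000000

(((b | c) & (~e | a)) & ((~d & b) & (~d & ~a)))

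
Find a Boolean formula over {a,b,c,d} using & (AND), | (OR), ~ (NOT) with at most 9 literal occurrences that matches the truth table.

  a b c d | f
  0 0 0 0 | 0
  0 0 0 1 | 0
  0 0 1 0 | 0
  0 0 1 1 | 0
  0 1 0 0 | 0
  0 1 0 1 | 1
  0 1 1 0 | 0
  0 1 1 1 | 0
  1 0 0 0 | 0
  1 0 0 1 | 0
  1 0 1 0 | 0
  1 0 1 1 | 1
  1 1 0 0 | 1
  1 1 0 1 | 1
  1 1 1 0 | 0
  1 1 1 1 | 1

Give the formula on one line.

(((d & (a | ~c)) | (~c & (a | d))) & (b | c))

  ~c = 1100110011001100
  (a | ~c) = 1100110011111111
  (d & (a | ~c)) = 0100010001010101
  (a | d) = 0101010111111111
  (~c & (a | d)) = 0100010011001100
  ((d & (a | ~c)) | (~c & (a | d))) = 0100010011011101
  (b | c) = 0011111100111111
  (((d & (a | ~c)) | (~c & (a | d))) & (b | c)) = 0000010000011101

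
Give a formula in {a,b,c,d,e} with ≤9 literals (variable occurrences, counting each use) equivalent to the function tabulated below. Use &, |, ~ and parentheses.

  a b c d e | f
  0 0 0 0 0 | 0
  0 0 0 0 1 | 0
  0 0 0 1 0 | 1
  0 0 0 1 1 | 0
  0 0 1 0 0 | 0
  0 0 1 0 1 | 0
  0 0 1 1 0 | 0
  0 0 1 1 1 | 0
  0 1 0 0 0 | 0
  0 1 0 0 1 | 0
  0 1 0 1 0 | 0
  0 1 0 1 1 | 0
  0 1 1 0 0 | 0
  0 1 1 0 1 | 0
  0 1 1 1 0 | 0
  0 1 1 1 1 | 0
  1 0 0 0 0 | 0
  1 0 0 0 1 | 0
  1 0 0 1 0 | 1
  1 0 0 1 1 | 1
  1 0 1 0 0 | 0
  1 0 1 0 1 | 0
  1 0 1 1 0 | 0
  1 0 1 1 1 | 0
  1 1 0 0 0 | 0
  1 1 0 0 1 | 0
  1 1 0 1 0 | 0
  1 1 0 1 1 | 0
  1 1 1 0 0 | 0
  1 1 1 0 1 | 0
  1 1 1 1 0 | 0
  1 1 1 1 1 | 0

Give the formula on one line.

(((e & (~c & a)) | ~e) & ((~c & (~b | c)) & d))

  ~c = 11110000111100001111000011110000
  (~c & a) = 00000000000000001111000011110000
  (e & (~c & a)) = 00000000000000000101000001010000
  ~e = 10101010101010101010101010101010
  ((e & (~c & a)) | ~e) = 10101010101010101111101011111010
  ~b = 11111111000000001111111100000000
  (~b | c) = 11111111000011111111111100001111
  (~c & (~b | c)) = 11110000000000001111000000000000
  ((~c & (~b | c)) & d) = 00110000000000000011000000000000
  (((e & (~c & a)) | ~e) & ((~c & (~b | c)) & d)) = 00100000000000000011000000000000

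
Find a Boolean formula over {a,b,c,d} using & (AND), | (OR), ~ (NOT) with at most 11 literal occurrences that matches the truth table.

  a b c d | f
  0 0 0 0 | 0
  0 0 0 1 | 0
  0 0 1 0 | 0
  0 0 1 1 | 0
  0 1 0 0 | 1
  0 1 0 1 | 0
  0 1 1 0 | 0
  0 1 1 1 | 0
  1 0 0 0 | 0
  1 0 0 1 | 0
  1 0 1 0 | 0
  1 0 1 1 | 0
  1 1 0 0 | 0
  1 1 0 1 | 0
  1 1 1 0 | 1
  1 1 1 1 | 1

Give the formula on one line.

(((c & a) & b) | (((~c & ~d) & (b & ~d)) & (c | ~a)))

  (c & a) = 0000000000110011
  ((c & a) & b) = 0000000000000011
  ~c = 1100110011001100
  ~d = 1010101010101010
  (~c & ~d) = 1000100010001000
  (b & ~d) = 0000101000001010
  ((~c & ~d) & (b & ~d)) = 0000100000001000
  ~a = 1111111100000000
  (c | ~a) = 1111111100110011
  (((~c & ~d) & (b & ~d)) & (c | ~a)) = 0000100000000000
  (((c & a) & b) | (((~c & ~d) & (b & ~d)) & (c | ~a))) = 0000100000000011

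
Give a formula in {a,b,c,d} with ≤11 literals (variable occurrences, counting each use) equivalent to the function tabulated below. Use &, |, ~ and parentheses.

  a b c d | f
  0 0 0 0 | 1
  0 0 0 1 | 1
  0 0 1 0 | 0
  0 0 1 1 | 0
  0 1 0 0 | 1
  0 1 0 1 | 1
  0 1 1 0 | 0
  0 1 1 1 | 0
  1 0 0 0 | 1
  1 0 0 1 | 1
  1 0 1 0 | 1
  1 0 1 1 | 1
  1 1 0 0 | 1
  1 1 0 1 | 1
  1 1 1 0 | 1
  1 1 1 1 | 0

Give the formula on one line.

  ~d = 1010101010101010
  (c & ~d) = 0010001000100010
  (c & a) = 0000000000110011
  ((c & ~d) & (c & a)) = 0000000000100010
  ~c = 1100110011001100
  ~b = 1111000011110000
  (d & ~b) = 0101000001010000
  (a & (d & ~b)) = 0000000001010000
  (~c | (a & (d & ~b))) = 1100110011011100
  (((c & ~d) & (c & a)) | (~c | (a & (d & ~b)))) = 1100110011111110

(((c & ~d) & (c & a)) | (~c | (a & (d & ~b))))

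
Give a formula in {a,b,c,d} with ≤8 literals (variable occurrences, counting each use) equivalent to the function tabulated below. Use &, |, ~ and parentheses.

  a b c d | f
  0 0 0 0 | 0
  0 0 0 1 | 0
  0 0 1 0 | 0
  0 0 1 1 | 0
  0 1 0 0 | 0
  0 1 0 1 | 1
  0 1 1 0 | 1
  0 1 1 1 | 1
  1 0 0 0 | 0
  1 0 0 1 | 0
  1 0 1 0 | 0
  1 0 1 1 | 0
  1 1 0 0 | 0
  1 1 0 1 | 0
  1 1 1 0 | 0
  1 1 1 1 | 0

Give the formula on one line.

((b & ((~d & ~b) | (c | d))) & ~a)

  ~d = 1010101010101010
  ~b = 1111000011110000
  (~d & ~b) = 1010000010100000
  (c | d) = 0111011101110111
  ((~d & ~b) | (c | d)) = 1111011111110111
  (b & ((~d & ~b) | (c | d))) = 0000011100000111
  ~a = 1111111100000000
  ((b & ((~d & ~b) | (c | d))) & ~a) = 0000011100000000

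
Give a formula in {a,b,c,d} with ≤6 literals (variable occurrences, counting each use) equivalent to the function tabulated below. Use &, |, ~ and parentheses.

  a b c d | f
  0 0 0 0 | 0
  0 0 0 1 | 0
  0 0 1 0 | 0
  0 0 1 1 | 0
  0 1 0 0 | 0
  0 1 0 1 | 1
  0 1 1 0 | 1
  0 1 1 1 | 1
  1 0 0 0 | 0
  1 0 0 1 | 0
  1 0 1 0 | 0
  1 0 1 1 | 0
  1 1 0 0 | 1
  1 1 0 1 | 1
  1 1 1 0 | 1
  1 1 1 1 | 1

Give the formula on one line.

  (a | d) = 0101010111111111
  (c | (a | d)) = 0111011111111111
  ((c | (a | d)) & b) = 0000011100001111

((c | (a | d)) & b)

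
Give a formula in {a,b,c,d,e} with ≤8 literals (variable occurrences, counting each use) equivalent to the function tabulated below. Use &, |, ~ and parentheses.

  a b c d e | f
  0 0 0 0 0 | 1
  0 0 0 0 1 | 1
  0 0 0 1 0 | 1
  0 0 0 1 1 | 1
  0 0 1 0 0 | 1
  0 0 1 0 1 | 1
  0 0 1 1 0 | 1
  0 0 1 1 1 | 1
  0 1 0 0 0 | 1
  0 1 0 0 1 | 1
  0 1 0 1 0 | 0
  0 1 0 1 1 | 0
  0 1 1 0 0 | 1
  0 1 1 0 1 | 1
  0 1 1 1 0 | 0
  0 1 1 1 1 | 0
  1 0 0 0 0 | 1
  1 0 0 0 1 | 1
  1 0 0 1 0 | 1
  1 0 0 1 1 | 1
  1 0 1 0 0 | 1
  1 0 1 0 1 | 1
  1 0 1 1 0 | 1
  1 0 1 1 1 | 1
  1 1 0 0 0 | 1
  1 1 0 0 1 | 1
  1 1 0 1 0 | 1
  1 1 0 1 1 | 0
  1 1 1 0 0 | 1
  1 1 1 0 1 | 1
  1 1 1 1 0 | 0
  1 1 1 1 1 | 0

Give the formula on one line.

((((((~c & d) | b) & ~e) & a) & ~c) | (~d | ~b))

  ~c = 11110000111100001111000011110000
  (~c & d) = 00110000001100000011000000110000
  ((~c & d) | b) = 00110000111111110011000011111111
  ~e = 10101010101010101010101010101010
  (((~c & d) | b) & ~e) = 00100000101010100010000010101010
  ((((~c & d) | b) & ~e) & a) = 00000000000000000010000010101010
  (((((~c & d) | b) & ~e) & a) & ~c) = 00000000000000000010000010100000
  ~d = 11001100110011001100110011001100
  ~b = 11111111000000001111111100000000
  (~d | ~b) = 11111111110011001111111111001100
  ((((((~c & d) | b) & ~e) & a) & ~c) | (~d | ~b)) = 11111111110011001111111111101100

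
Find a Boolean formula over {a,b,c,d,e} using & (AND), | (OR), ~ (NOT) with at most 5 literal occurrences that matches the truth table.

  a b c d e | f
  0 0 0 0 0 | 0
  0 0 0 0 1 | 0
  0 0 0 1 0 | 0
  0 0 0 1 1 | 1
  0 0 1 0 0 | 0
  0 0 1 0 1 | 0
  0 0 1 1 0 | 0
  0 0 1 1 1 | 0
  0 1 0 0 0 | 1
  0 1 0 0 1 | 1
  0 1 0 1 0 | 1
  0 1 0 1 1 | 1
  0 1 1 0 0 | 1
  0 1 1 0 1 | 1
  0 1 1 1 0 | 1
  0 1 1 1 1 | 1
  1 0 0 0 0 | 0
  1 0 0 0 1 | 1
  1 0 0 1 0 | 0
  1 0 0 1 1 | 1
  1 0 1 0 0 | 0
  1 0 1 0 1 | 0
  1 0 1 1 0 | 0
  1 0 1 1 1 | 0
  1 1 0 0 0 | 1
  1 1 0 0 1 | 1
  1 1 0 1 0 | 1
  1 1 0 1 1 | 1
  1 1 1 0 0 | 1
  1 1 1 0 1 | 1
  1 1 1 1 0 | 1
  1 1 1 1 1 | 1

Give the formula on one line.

  ~c = 11110000111100001111000011110000
  (a | d) = 00110011001100111111111111111111
  (~c & (a | d)) = 00110000001100001111000011110000
  (e & (~c & (a | d))) = 00010000000100000101000001010000
  ((e & (~c & (a | d))) | b) = 00010000111111110101000011111111

((e & (~c & (a | d))) | b)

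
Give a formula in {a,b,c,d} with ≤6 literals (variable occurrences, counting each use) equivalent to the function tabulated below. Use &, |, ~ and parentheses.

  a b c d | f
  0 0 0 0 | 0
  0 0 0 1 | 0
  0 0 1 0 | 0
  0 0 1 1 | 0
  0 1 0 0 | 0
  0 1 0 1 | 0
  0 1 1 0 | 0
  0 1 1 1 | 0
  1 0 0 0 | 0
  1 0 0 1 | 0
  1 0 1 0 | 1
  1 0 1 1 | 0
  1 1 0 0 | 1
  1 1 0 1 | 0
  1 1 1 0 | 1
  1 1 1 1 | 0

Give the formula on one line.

(((c | b) & ~d) & (~d & a))

  (c | b) = 0011111100111111
  ~d = 1010101010101010
  ((c | b) & ~d) = 0010101000101010
  (~d & a) = 0000000010101010
  (((c | b) & ~d) & (~d & a)) = 0000000000101010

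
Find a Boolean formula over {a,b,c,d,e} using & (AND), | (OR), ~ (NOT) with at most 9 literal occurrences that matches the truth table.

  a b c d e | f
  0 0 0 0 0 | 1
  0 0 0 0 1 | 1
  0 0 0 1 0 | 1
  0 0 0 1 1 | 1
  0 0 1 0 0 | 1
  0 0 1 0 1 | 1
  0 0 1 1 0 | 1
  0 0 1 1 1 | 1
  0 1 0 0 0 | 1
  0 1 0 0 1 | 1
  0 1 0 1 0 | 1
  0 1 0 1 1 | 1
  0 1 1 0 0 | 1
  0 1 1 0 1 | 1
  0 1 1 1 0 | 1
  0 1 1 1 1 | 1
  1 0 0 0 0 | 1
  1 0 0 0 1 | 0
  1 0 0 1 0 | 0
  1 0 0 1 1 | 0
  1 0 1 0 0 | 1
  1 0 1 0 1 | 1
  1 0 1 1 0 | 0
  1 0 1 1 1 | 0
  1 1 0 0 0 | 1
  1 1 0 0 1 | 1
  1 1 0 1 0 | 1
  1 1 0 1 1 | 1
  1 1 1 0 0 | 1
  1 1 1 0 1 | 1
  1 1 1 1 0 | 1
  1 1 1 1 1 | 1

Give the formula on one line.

  ~a = 11111111111111110000000000000000
  ~d = 11001100110011001100110011001100
  (~a | ~d) = 11111111111111111100110011001100
  ((~a | ~d) | b) = 11111111111111111100110011111111
  ~e = 10101010101010101010101010101010
  (d | ~a) = 11111111111111110011001100110011
  (b | (d | ~a)) = 11111111111111110011001111111111
  (~e | (b | (d | ~a))) = 11111111111111111011101111111111
  (c | ~a) = 11111111111111110000111100001111
  ((~e | (b | (d | ~a))) | (c | ~a)) = 11111111111111111011111111111111
  (((~a | ~d) | b) & ((~e | (b | (d | ~a))) | (c | ~a))) = 11111111111111111000110011111111

(((~a | ~d) | b) & ((~e | (b | (d | ~a))) | (c | ~a)))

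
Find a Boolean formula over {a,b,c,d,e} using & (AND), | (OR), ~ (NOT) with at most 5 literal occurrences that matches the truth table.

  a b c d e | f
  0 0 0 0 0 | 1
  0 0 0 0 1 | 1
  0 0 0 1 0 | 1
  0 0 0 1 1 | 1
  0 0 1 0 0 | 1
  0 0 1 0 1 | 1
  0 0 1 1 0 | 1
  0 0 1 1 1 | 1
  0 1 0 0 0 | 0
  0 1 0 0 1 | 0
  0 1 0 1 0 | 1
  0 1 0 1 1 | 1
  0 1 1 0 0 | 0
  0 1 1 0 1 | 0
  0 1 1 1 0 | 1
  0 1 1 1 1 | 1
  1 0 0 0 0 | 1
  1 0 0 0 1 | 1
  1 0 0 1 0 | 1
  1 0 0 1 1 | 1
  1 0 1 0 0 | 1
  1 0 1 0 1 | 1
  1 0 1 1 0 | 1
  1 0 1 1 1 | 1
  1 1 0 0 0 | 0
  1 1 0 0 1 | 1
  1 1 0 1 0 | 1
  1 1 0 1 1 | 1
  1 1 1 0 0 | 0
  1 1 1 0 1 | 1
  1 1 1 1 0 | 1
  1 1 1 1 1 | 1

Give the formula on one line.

  ~b = 11111111000000001111111100000000
  (a | ~b) = 11111111000000001111111111111111
  (e & (a | ~b)) = 01010101000000000101010101010101
  (d | (e & (a | ~b))) = 01110111001100110111011101110111
  ((d | (e & (a | ~b))) | ~b) = 11111111001100111111111101110111

((d | (e & (a | ~b))) | ~b)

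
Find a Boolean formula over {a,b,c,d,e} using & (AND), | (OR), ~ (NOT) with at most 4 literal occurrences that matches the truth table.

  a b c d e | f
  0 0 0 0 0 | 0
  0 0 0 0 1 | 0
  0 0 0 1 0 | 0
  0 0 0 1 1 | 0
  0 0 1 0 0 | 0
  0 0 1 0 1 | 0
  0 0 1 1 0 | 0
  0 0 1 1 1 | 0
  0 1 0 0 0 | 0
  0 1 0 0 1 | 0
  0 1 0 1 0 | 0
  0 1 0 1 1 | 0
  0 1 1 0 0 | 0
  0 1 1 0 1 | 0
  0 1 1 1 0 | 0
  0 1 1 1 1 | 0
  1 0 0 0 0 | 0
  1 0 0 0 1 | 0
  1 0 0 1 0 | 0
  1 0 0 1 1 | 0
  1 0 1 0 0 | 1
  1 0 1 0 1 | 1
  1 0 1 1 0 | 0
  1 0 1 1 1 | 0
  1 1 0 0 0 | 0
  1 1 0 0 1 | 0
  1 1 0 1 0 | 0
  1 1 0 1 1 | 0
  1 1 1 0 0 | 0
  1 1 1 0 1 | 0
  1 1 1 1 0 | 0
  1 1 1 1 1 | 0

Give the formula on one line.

((c & a) & (~d & ~b))

  (c & a) = 00000000000000000000111100001111
  ~d = 11001100110011001100110011001100
  ~b = 11111111000000001111111100000000
  (~d & ~b) = 11001100000000001100110000000000
  ((c & a) & (~d & ~b)) = 00000000000000000000110000000000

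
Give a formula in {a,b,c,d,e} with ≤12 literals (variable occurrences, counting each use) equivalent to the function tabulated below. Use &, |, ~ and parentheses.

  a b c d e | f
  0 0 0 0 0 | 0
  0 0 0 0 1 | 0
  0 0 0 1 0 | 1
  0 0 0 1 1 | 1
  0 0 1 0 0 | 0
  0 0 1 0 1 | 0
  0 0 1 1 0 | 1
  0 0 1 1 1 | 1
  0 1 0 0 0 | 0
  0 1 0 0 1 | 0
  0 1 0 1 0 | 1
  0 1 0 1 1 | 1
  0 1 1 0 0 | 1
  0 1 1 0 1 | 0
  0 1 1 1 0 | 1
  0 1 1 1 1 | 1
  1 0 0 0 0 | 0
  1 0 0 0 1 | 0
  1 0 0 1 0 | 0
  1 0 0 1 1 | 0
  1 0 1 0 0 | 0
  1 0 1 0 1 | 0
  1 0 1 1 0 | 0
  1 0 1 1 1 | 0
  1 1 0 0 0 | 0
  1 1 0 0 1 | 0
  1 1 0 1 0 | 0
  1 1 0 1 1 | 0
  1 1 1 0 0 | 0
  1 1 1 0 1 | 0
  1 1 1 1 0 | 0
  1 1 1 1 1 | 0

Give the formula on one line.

  ~d = 11001100110011001100110011001100
  ~c = 11110000111100001111000011110000
  ~a = 11111111111111110000000000000000
  (~c | ~a) = 11111111111111111111000011110000
  (~d | (~c | ~a)) = 11111111111111111111110011111100
  ((~d | (~c | ~a)) & d) = 00110011001100110011000000110000
  (((~d | (~c | ~a)) & d) & ~a) = 00110011001100110000000000000000
  ~e = 10101010101010101010101010101010
  (b & ~e) = 00000000101010100000000010101010
  (~a & c) = 00001111000011110000000000000000
  ((b & ~e) & (~a & c)) = 00000000000010100000000000000000
  ((((~d | (~c | ~a)) & d) & ~a) | ((b & ~e) & (~a & c))) = 00110011001110110000000000000000

((((~d | (~c | ~a)) & d) & ~a) | ((b & ~e) & (~a & c)))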